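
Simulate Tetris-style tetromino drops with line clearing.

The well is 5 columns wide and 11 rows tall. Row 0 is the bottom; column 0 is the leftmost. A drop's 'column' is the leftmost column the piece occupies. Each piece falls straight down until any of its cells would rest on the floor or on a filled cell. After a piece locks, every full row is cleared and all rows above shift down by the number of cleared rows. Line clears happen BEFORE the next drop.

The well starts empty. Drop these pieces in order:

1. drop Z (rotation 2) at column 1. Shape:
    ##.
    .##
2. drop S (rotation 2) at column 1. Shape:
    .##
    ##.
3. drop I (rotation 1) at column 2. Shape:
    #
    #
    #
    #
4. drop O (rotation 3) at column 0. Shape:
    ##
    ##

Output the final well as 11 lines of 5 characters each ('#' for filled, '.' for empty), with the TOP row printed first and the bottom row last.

Drop 1: Z rot2 at col 1 lands with bottom-row=0; cleared 0 line(s) (total 0); column heights now [0 2 2 1 0], max=2
Drop 2: S rot2 at col 1 lands with bottom-row=2; cleared 0 line(s) (total 0); column heights now [0 3 4 4 0], max=4
Drop 3: I rot1 at col 2 lands with bottom-row=4; cleared 0 line(s) (total 0); column heights now [0 3 8 4 0], max=8
Drop 4: O rot3 at col 0 lands with bottom-row=3; cleared 0 line(s) (total 0); column heights now [5 5 8 4 0], max=8

Answer: .....
.....
.....
..#..
..#..
..#..
###..
####.
.##..
.##..
..##.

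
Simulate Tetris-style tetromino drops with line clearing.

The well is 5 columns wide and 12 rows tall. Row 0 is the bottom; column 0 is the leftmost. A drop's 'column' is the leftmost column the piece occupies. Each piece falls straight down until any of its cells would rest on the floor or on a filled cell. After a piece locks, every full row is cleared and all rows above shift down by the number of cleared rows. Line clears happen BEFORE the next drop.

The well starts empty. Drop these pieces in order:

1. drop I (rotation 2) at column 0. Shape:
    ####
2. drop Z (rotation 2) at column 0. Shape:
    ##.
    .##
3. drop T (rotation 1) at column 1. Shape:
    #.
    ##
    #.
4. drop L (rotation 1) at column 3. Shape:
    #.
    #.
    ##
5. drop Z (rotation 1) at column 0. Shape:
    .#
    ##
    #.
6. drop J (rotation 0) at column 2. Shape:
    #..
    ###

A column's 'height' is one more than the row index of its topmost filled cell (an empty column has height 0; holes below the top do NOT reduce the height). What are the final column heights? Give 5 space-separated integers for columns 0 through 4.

Drop 1: I rot2 at col 0 lands with bottom-row=0; cleared 0 line(s) (total 0); column heights now [1 1 1 1 0], max=1
Drop 2: Z rot2 at col 0 lands with bottom-row=1; cleared 0 line(s) (total 0); column heights now [3 3 2 1 0], max=3
Drop 3: T rot1 at col 1 lands with bottom-row=3; cleared 0 line(s) (total 0); column heights now [3 6 5 1 0], max=6
Drop 4: L rot1 at col 3 lands with bottom-row=1; cleared 0 line(s) (total 0); column heights now [3 6 5 4 2], max=6
Drop 5: Z rot1 at col 0 lands with bottom-row=5; cleared 0 line(s) (total 0); column heights now [7 8 5 4 2], max=8
Drop 6: J rot0 at col 2 lands with bottom-row=5; cleared 1 line(s) (total 1); column heights now [6 7 6 4 2], max=7

Answer: 6 7 6 4 2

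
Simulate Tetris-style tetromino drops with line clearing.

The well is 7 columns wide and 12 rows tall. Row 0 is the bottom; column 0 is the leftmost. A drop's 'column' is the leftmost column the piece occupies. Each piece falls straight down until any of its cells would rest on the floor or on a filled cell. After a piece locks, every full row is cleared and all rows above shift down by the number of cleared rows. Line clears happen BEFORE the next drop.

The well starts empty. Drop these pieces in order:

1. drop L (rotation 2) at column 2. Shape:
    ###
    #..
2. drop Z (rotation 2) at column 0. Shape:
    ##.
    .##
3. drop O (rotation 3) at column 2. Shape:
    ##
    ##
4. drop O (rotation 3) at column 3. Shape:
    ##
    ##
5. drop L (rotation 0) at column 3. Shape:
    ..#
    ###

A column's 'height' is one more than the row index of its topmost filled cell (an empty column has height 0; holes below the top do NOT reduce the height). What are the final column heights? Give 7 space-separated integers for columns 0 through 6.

Answer: 4 4 5 8 8 9 0

Derivation:
Drop 1: L rot2 at col 2 lands with bottom-row=0; cleared 0 line(s) (total 0); column heights now [0 0 2 2 2 0 0], max=2
Drop 2: Z rot2 at col 0 lands with bottom-row=2; cleared 0 line(s) (total 0); column heights now [4 4 3 2 2 0 0], max=4
Drop 3: O rot3 at col 2 lands with bottom-row=3; cleared 0 line(s) (total 0); column heights now [4 4 5 5 2 0 0], max=5
Drop 4: O rot3 at col 3 lands with bottom-row=5; cleared 0 line(s) (total 0); column heights now [4 4 5 7 7 0 0], max=7
Drop 5: L rot0 at col 3 lands with bottom-row=7; cleared 0 line(s) (total 0); column heights now [4 4 5 8 8 9 0], max=9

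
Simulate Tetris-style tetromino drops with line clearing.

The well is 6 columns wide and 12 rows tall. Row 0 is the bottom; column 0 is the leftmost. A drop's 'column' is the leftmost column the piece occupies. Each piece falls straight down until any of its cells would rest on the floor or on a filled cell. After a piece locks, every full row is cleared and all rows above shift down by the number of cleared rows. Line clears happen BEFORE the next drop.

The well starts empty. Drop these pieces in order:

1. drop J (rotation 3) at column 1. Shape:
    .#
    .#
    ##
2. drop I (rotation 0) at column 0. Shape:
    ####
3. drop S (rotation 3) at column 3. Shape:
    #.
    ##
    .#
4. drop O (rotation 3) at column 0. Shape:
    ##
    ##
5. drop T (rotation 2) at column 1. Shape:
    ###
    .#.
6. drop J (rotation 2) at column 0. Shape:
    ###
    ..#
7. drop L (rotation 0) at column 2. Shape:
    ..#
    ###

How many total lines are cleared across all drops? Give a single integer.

Answer: 0

Derivation:
Drop 1: J rot3 at col 1 lands with bottom-row=0; cleared 0 line(s) (total 0); column heights now [0 1 3 0 0 0], max=3
Drop 2: I rot0 at col 0 lands with bottom-row=3; cleared 0 line(s) (total 0); column heights now [4 4 4 4 0 0], max=4
Drop 3: S rot3 at col 3 lands with bottom-row=3; cleared 0 line(s) (total 0); column heights now [4 4 4 6 5 0], max=6
Drop 4: O rot3 at col 0 lands with bottom-row=4; cleared 0 line(s) (total 0); column heights now [6 6 4 6 5 0], max=6
Drop 5: T rot2 at col 1 lands with bottom-row=5; cleared 0 line(s) (total 0); column heights now [6 7 7 7 5 0], max=7
Drop 6: J rot2 at col 0 lands with bottom-row=7; cleared 0 line(s) (total 0); column heights now [9 9 9 7 5 0], max=9
Drop 7: L rot0 at col 2 lands with bottom-row=9; cleared 0 line(s) (total 0); column heights now [9 9 10 10 11 0], max=11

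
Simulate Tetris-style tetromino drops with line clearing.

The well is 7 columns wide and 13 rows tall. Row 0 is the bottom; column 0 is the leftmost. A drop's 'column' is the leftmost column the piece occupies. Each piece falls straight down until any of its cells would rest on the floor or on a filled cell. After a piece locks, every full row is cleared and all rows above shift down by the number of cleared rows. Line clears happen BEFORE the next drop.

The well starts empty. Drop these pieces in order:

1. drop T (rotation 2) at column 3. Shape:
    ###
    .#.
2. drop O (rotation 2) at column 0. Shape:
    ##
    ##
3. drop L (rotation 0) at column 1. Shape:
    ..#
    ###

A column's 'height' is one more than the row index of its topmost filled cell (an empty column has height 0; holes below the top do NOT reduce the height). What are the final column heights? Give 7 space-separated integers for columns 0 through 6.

Answer: 2 3 3 4 2 2 0

Derivation:
Drop 1: T rot2 at col 3 lands with bottom-row=0; cleared 0 line(s) (total 0); column heights now [0 0 0 2 2 2 0], max=2
Drop 2: O rot2 at col 0 lands with bottom-row=0; cleared 0 line(s) (total 0); column heights now [2 2 0 2 2 2 0], max=2
Drop 3: L rot0 at col 1 lands with bottom-row=2; cleared 0 line(s) (total 0); column heights now [2 3 3 4 2 2 0], max=4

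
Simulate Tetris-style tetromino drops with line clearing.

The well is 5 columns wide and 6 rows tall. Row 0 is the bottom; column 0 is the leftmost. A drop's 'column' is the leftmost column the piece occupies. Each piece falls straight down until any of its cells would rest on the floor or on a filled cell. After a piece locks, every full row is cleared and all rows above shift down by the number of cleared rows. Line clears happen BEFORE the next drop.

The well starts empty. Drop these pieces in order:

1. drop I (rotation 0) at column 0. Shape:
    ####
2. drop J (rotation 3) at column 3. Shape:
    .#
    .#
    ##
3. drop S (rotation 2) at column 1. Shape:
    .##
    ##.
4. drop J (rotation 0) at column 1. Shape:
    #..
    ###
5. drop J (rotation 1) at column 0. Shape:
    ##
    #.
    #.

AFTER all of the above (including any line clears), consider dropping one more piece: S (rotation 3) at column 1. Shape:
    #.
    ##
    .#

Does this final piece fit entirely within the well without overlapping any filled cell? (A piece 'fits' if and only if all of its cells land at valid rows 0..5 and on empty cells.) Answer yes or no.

Answer: no

Derivation:
Drop 1: I rot0 at col 0 lands with bottom-row=0; cleared 0 line(s) (total 0); column heights now [1 1 1 1 0], max=1
Drop 2: J rot3 at col 3 lands with bottom-row=1; cleared 0 line(s) (total 0); column heights now [1 1 1 2 4], max=4
Drop 3: S rot2 at col 1 lands with bottom-row=1; cleared 0 line(s) (total 0); column heights now [1 2 3 3 4], max=4
Drop 4: J rot0 at col 1 lands with bottom-row=3; cleared 0 line(s) (total 0); column heights now [1 5 4 4 4], max=5
Drop 5: J rot1 at col 0 lands with bottom-row=3; cleared 1 line(s) (total 1); column heights now [5 5 3 3 3], max=5
Test piece S rot3 at col 1 (width 2): heights before test = [5 5 3 3 3]; fits = False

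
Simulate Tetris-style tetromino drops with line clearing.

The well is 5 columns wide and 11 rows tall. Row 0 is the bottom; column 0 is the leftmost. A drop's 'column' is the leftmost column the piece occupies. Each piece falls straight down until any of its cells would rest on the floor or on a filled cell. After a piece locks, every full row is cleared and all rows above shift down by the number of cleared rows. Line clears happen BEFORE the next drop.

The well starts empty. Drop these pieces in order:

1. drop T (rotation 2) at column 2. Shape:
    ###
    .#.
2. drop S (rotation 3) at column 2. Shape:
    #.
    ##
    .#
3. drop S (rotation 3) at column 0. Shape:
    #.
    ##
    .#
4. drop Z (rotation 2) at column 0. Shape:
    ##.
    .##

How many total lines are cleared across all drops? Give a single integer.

Drop 1: T rot2 at col 2 lands with bottom-row=0; cleared 0 line(s) (total 0); column heights now [0 0 2 2 2], max=2
Drop 2: S rot3 at col 2 lands with bottom-row=2; cleared 0 line(s) (total 0); column heights now [0 0 5 4 2], max=5
Drop 3: S rot3 at col 0 lands with bottom-row=0; cleared 1 line(s) (total 1); column heights now [2 1 4 3 0], max=4
Drop 4: Z rot2 at col 0 lands with bottom-row=4; cleared 0 line(s) (total 1); column heights now [6 6 5 3 0], max=6

Answer: 1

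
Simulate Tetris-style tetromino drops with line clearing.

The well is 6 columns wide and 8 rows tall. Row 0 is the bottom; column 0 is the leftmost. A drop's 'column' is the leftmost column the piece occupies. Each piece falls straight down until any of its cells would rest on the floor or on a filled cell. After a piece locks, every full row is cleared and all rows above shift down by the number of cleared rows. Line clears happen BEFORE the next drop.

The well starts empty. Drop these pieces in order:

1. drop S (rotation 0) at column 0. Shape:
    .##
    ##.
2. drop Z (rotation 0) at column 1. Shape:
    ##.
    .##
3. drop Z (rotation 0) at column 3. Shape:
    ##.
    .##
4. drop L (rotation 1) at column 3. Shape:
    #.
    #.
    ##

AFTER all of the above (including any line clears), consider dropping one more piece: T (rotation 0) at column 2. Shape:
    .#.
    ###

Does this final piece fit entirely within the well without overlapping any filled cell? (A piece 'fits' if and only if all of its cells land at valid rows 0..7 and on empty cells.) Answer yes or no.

Answer: no

Derivation:
Drop 1: S rot0 at col 0 lands with bottom-row=0; cleared 0 line(s) (total 0); column heights now [1 2 2 0 0 0], max=2
Drop 2: Z rot0 at col 1 lands with bottom-row=2; cleared 0 line(s) (total 0); column heights now [1 4 4 3 0 0], max=4
Drop 3: Z rot0 at col 3 lands with bottom-row=2; cleared 0 line(s) (total 0); column heights now [1 4 4 4 4 3], max=4
Drop 4: L rot1 at col 3 lands with bottom-row=4; cleared 0 line(s) (total 0); column heights now [1 4 4 7 5 3], max=7
Test piece T rot0 at col 2 (width 3): heights before test = [1 4 4 7 5 3]; fits = False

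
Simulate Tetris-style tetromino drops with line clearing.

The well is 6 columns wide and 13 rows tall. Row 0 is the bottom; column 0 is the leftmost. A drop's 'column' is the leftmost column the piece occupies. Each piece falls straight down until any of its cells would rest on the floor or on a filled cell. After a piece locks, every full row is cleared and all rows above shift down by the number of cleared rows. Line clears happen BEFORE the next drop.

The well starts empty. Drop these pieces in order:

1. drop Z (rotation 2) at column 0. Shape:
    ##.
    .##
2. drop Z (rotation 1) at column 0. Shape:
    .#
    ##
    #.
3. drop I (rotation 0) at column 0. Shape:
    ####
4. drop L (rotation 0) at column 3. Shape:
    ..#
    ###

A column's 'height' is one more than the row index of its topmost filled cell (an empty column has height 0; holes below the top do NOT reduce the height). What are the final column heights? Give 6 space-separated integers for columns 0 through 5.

Drop 1: Z rot2 at col 0 lands with bottom-row=0; cleared 0 line(s) (total 0); column heights now [2 2 1 0 0 0], max=2
Drop 2: Z rot1 at col 0 lands with bottom-row=2; cleared 0 line(s) (total 0); column heights now [4 5 1 0 0 0], max=5
Drop 3: I rot0 at col 0 lands with bottom-row=5; cleared 0 line(s) (total 0); column heights now [6 6 6 6 0 0], max=6
Drop 4: L rot0 at col 3 lands with bottom-row=6; cleared 0 line(s) (total 0); column heights now [6 6 6 7 7 8], max=8

Answer: 6 6 6 7 7 8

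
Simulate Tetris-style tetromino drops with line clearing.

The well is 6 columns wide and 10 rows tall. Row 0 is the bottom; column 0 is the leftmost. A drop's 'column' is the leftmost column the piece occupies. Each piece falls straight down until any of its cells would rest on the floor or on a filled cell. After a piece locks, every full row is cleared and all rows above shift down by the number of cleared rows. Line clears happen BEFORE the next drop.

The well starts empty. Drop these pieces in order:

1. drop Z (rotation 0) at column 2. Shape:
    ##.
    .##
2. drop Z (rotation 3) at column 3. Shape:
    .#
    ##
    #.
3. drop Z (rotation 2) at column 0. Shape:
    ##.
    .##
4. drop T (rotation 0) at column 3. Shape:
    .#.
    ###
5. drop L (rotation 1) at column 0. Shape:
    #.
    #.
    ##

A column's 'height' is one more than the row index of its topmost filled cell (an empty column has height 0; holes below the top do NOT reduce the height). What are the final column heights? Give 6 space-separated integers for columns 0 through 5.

Drop 1: Z rot0 at col 2 lands with bottom-row=0; cleared 0 line(s) (total 0); column heights now [0 0 2 2 1 0], max=2
Drop 2: Z rot3 at col 3 lands with bottom-row=2; cleared 0 line(s) (total 0); column heights now [0 0 2 4 5 0], max=5
Drop 3: Z rot2 at col 0 lands with bottom-row=2; cleared 0 line(s) (total 0); column heights now [4 4 3 4 5 0], max=5
Drop 4: T rot0 at col 3 lands with bottom-row=5; cleared 0 line(s) (total 0); column heights now [4 4 3 6 7 6], max=7
Drop 5: L rot1 at col 0 lands with bottom-row=4; cleared 0 line(s) (total 0); column heights now [7 5 3 6 7 6], max=7

Answer: 7 5 3 6 7 6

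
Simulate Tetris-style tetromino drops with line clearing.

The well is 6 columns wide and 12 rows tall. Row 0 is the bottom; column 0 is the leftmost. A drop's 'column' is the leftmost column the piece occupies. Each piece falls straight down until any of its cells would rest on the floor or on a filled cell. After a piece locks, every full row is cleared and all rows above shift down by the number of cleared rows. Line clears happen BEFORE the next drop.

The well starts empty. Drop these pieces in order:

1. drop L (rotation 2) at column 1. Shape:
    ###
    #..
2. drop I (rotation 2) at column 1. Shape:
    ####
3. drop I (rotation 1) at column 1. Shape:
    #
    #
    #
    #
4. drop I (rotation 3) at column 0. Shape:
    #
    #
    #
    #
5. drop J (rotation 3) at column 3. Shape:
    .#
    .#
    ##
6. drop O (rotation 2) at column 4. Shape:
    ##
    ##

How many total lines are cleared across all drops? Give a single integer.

Answer: 0

Derivation:
Drop 1: L rot2 at col 1 lands with bottom-row=0; cleared 0 line(s) (total 0); column heights now [0 2 2 2 0 0], max=2
Drop 2: I rot2 at col 1 lands with bottom-row=2; cleared 0 line(s) (total 0); column heights now [0 3 3 3 3 0], max=3
Drop 3: I rot1 at col 1 lands with bottom-row=3; cleared 0 line(s) (total 0); column heights now [0 7 3 3 3 0], max=7
Drop 4: I rot3 at col 0 lands with bottom-row=0; cleared 0 line(s) (total 0); column heights now [4 7 3 3 3 0], max=7
Drop 5: J rot3 at col 3 lands with bottom-row=3; cleared 0 line(s) (total 0); column heights now [4 7 3 4 6 0], max=7
Drop 6: O rot2 at col 4 lands with bottom-row=6; cleared 0 line(s) (total 0); column heights now [4 7 3 4 8 8], max=8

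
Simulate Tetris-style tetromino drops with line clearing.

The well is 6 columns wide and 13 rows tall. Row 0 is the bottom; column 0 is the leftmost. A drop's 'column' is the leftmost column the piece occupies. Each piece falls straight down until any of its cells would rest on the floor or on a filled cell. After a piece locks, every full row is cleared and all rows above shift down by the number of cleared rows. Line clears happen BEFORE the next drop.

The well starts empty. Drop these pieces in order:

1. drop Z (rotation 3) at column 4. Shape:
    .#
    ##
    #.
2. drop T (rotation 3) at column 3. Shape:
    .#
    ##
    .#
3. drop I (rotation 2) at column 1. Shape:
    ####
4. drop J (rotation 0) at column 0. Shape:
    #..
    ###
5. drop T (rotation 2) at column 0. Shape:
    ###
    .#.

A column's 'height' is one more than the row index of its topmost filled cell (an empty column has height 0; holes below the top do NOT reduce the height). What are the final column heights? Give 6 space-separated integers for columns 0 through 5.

Drop 1: Z rot3 at col 4 lands with bottom-row=0; cleared 0 line(s) (total 0); column heights now [0 0 0 0 2 3], max=3
Drop 2: T rot3 at col 3 lands with bottom-row=2; cleared 0 line(s) (total 0); column heights now [0 0 0 4 5 3], max=5
Drop 3: I rot2 at col 1 lands with bottom-row=5; cleared 0 line(s) (total 0); column heights now [0 6 6 6 6 3], max=6
Drop 4: J rot0 at col 0 lands with bottom-row=6; cleared 0 line(s) (total 0); column heights now [8 7 7 6 6 3], max=8
Drop 5: T rot2 at col 0 lands with bottom-row=7; cleared 0 line(s) (total 0); column heights now [9 9 9 6 6 3], max=9

Answer: 9 9 9 6 6 3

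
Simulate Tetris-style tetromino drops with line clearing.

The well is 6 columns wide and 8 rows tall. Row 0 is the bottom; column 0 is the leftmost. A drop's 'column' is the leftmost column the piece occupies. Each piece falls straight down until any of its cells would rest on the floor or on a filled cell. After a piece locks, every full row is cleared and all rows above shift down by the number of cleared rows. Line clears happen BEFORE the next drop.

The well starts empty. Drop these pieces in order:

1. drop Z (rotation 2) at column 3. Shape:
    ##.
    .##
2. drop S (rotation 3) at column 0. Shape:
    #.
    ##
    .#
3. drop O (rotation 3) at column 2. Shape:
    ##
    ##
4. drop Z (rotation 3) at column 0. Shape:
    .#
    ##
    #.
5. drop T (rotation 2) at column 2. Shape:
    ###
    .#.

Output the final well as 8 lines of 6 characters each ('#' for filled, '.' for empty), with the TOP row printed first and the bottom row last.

Answer: ......
......
.####.
##.#..
#.##..
#.##..
##.##.
.#..##

Derivation:
Drop 1: Z rot2 at col 3 lands with bottom-row=0; cleared 0 line(s) (total 0); column heights now [0 0 0 2 2 1], max=2
Drop 2: S rot3 at col 0 lands with bottom-row=0; cleared 0 line(s) (total 0); column heights now [3 2 0 2 2 1], max=3
Drop 3: O rot3 at col 2 lands with bottom-row=2; cleared 0 line(s) (total 0); column heights now [3 2 4 4 2 1], max=4
Drop 4: Z rot3 at col 0 lands with bottom-row=3; cleared 0 line(s) (total 0); column heights now [5 6 4 4 2 1], max=6
Drop 5: T rot2 at col 2 lands with bottom-row=4; cleared 0 line(s) (total 0); column heights now [5 6 6 6 6 1], max=6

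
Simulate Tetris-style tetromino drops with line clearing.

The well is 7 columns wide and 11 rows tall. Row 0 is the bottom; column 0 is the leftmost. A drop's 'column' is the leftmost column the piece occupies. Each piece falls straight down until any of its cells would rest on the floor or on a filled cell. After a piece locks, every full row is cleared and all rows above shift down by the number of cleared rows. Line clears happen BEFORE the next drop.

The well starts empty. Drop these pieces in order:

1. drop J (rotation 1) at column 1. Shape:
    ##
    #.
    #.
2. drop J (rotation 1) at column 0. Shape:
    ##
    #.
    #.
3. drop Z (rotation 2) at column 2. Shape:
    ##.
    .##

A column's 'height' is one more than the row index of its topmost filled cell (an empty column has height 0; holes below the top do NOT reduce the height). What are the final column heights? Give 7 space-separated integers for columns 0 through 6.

Drop 1: J rot1 at col 1 lands with bottom-row=0; cleared 0 line(s) (total 0); column heights now [0 3 3 0 0 0 0], max=3
Drop 2: J rot1 at col 0 lands with bottom-row=1; cleared 0 line(s) (total 0); column heights now [4 4 3 0 0 0 0], max=4
Drop 3: Z rot2 at col 2 lands with bottom-row=2; cleared 0 line(s) (total 0); column heights now [4 4 4 4 3 0 0], max=4

Answer: 4 4 4 4 3 0 0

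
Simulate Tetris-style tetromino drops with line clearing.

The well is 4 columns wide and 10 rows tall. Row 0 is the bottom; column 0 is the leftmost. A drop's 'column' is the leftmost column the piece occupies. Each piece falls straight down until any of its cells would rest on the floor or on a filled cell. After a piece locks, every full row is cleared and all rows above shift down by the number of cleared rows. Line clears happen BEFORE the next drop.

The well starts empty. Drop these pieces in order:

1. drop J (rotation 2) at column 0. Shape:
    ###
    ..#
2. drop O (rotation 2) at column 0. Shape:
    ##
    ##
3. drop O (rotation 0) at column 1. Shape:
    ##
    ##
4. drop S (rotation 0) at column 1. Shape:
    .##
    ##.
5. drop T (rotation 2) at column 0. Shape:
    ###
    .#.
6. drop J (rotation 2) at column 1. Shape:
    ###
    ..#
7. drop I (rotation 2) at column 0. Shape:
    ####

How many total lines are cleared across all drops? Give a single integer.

Answer: 2

Derivation:
Drop 1: J rot2 at col 0 lands with bottom-row=0; cleared 0 line(s) (total 0); column heights now [2 2 2 0], max=2
Drop 2: O rot2 at col 0 lands with bottom-row=2; cleared 0 line(s) (total 0); column heights now [4 4 2 0], max=4
Drop 3: O rot0 at col 1 lands with bottom-row=4; cleared 0 line(s) (total 0); column heights now [4 6 6 0], max=6
Drop 4: S rot0 at col 1 lands with bottom-row=6; cleared 0 line(s) (total 0); column heights now [4 7 8 8], max=8
Drop 5: T rot2 at col 0 lands with bottom-row=7; cleared 0 line(s) (total 0); column heights now [9 9 9 8], max=9
Drop 6: J rot2 at col 1 lands with bottom-row=8; cleared 1 line(s) (total 1); column heights now [4 9 9 9], max=9
Drop 7: I rot2 at col 0 lands with bottom-row=9; cleared 1 line(s) (total 2); column heights now [4 9 9 9], max=9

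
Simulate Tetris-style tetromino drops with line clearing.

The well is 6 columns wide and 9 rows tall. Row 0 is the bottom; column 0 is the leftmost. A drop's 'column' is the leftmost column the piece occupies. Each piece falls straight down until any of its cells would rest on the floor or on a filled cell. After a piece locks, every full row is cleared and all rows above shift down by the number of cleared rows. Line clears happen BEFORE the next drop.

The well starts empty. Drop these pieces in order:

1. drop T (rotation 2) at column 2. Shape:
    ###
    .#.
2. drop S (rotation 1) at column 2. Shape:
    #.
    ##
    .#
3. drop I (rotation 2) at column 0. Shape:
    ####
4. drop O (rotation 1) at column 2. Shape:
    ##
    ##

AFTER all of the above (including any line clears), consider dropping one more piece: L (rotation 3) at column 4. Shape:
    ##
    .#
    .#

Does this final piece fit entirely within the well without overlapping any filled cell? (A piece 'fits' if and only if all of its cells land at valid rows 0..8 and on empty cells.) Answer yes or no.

Drop 1: T rot2 at col 2 lands with bottom-row=0; cleared 0 line(s) (total 0); column heights now [0 0 2 2 2 0], max=2
Drop 2: S rot1 at col 2 lands with bottom-row=2; cleared 0 line(s) (total 0); column heights now [0 0 5 4 2 0], max=5
Drop 3: I rot2 at col 0 lands with bottom-row=5; cleared 0 line(s) (total 0); column heights now [6 6 6 6 2 0], max=6
Drop 4: O rot1 at col 2 lands with bottom-row=6; cleared 0 line(s) (total 0); column heights now [6 6 8 8 2 0], max=8
Test piece L rot3 at col 4 (width 2): heights before test = [6 6 8 8 2 0]; fits = True

Answer: yes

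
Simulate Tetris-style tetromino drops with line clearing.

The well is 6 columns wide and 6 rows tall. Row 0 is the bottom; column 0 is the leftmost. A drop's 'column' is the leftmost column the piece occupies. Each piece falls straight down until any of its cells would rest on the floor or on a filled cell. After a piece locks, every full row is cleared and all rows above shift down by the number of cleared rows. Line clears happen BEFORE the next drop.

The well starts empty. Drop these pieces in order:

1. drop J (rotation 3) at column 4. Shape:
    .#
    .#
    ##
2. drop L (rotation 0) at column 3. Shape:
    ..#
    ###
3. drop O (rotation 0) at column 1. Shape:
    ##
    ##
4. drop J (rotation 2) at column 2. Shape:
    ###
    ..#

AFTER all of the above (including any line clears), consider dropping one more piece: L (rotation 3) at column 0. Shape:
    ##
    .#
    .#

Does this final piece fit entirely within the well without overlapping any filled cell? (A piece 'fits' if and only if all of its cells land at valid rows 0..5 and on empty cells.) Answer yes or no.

Answer: yes

Derivation:
Drop 1: J rot3 at col 4 lands with bottom-row=0; cleared 0 line(s) (total 0); column heights now [0 0 0 0 1 3], max=3
Drop 2: L rot0 at col 3 lands with bottom-row=3; cleared 0 line(s) (total 0); column heights now [0 0 0 4 4 5], max=5
Drop 3: O rot0 at col 1 lands with bottom-row=0; cleared 0 line(s) (total 0); column heights now [0 2 2 4 4 5], max=5
Drop 4: J rot2 at col 2 lands with bottom-row=4; cleared 0 line(s) (total 0); column heights now [0 2 6 6 6 5], max=6
Test piece L rot3 at col 0 (width 2): heights before test = [0 2 6 6 6 5]; fits = True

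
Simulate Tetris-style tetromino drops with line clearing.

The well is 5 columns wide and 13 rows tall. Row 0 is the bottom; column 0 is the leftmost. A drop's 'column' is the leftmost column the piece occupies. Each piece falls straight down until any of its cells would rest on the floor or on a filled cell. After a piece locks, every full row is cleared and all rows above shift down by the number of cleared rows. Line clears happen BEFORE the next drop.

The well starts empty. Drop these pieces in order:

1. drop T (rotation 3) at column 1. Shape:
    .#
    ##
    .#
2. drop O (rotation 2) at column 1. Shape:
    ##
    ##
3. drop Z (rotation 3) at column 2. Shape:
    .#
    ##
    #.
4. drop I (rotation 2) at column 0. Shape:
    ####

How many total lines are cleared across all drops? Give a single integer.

Answer: 0

Derivation:
Drop 1: T rot3 at col 1 lands with bottom-row=0; cleared 0 line(s) (total 0); column heights now [0 2 3 0 0], max=3
Drop 2: O rot2 at col 1 lands with bottom-row=3; cleared 0 line(s) (total 0); column heights now [0 5 5 0 0], max=5
Drop 3: Z rot3 at col 2 lands with bottom-row=5; cleared 0 line(s) (total 0); column heights now [0 5 7 8 0], max=8
Drop 4: I rot2 at col 0 lands with bottom-row=8; cleared 0 line(s) (total 0); column heights now [9 9 9 9 0], max=9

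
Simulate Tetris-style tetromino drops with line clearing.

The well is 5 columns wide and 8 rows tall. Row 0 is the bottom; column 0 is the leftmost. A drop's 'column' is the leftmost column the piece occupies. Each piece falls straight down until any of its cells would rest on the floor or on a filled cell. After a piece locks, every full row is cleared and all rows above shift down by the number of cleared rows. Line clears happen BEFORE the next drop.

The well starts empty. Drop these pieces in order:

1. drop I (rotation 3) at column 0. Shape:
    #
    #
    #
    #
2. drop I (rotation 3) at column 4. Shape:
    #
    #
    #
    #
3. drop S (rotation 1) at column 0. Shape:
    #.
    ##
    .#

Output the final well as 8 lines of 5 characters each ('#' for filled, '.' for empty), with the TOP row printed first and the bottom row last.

Answer: .....
.....
#....
##...
##..#
#...#
#...#
#...#

Derivation:
Drop 1: I rot3 at col 0 lands with bottom-row=0; cleared 0 line(s) (total 0); column heights now [4 0 0 0 0], max=4
Drop 2: I rot3 at col 4 lands with bottom-row=0; cleared 0 line(s) (total 0); column heights now [4 0 0 0 4], max=4
Drop 3: S rot1 at col 0 lands with bottom-row=3; cleared 0 line(s) (total 0); column heights now [6 5 0 0 4], max=6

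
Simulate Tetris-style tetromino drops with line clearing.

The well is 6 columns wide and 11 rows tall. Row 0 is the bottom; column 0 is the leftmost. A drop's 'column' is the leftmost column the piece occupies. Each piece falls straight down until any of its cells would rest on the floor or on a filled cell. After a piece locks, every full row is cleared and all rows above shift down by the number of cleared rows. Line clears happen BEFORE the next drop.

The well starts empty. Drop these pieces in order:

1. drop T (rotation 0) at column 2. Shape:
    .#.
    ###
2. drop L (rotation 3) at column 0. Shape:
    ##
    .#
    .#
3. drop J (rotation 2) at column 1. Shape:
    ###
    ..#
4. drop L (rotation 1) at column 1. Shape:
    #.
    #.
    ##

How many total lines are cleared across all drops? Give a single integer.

Drop 1: T rot0 at col 2 lands with bottom-row=0; cleared 0 line(s) (total 0); column heights now [0 0 1 2 1 0], max=2
Drop 2: L rot3 at col 0 lands with bottom-row=0; cleared 0 line(s) (total 0); column heights now [3 3 1 2 1 0], max=3
Drop 3: J rot2 at col 1 lands with bottom-row=2; cleared 0 line(s) (total 0); column heights now [3 4 4 4 1 0], max=4
Drop 4: L rot1 at col 1 lands with bottom-row=4; cleared 0 line(s) (total 0); column heights now [3 7 5 4 1 0], max=7

Answer: 0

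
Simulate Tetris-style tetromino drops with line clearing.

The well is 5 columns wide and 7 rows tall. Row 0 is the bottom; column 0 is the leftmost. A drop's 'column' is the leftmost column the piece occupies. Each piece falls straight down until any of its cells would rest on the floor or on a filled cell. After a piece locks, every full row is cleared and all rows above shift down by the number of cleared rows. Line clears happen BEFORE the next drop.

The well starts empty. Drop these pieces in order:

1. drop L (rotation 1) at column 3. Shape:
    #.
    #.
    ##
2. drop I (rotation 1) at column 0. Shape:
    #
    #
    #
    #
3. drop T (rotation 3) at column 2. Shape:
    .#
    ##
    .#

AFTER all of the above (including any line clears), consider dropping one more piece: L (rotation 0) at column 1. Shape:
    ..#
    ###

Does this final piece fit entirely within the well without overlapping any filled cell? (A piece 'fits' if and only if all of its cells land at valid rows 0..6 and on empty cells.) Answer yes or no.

Answer: no

Derivation:
Drop 1: L rot1 at col 3 lands with bottom-row=0; cleared 0 line(s) (total 0); column heights now [0 0 0 3 1], max=3
Drop 2: I rot1 at col 0 lands with bottom-row=0; cleared 0 line(s) (total 0); column heights now [4 0 0 3 1], max=4
Drop 3: T rot3 at col 2 lands with bottom-row=3; cleared 0 line(s) (total 0); column heights now [4 0 5 6 1], max=6
Test piece L rot0 at col 1 (width 3): heights before test = [4 0 5 6 1]; fits = False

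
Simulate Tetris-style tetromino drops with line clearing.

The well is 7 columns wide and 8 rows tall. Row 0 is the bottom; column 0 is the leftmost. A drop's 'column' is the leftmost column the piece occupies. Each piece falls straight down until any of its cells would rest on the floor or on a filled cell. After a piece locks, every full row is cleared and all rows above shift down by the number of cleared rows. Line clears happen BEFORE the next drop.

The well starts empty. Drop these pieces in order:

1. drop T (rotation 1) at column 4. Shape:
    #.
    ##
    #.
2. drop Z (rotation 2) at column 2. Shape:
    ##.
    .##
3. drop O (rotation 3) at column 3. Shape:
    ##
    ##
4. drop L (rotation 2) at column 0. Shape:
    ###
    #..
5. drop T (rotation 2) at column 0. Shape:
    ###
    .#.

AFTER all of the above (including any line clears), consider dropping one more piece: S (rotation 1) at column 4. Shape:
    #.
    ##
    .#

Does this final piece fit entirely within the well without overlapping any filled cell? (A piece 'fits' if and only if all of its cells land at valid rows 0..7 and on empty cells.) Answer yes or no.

Drop 1: T rot1 at col 4 lands with bottom-row=0; cleared 0 line(s) (total 0); column heights now [0 0 0 0 3 2 0], max=3
Drop 2: Z rot2 at col 2 lands with bottom-row=3; cleared 0 line(s) (total 0); column heights now [0 0 5 5 4 2 0], max=5
Drop 3: O rot3 at col 3 lands with bottom-row=5; cleared 0 line(s) (total 0); column heights now [0 0 5 7 7 2 0], max=7
Drop 4: L rot2 at col 0 lands with bottom-row=4; cleared 0 line(s) (total 0); column heights now [6 6 6 7 7 2 0], max=7
Drop 5: T rot2 at col 0 lands with bottom-row=6; cleared 0 line(s) (total 0); column heights now [8 8 8 7 7 2 0], max=8
Test piece S rot1 at col 4 (width 2): heights before test = [8 8 8 7 7 2 0]; fits = False

Answer: no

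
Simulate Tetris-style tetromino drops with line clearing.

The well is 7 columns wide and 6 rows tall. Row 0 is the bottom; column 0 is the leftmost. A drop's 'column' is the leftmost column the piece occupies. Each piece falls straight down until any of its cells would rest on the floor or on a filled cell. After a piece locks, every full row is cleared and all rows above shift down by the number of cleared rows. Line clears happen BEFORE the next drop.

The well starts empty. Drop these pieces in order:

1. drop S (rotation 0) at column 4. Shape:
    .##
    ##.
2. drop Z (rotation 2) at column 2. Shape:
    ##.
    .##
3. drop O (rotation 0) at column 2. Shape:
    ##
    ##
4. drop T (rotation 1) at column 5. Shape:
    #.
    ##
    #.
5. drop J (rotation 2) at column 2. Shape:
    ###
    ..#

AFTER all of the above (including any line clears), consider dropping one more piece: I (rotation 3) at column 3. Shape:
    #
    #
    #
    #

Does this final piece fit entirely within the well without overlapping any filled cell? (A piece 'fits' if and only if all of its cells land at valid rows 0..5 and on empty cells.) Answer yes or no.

Answer: no

Derivation:
Drop 1: S rot0 at col 4 lands with bottom-row=0; cleared 0 line(s) (total 0); column heights now [0 0 0 0 1 2 2], max=2
Drop 2: Z rot2 at col 2 lands with bottom-row=1; cleared 0 line(s) (total 0); column heights now [0 0 3 3 2 2 2], max=3
Drop 3: O rot0 at col 2 lands with bottom-row=3; cleared 0 line(s) (total 0); column heights now [0 0 5 5 2 2 2], max=5
Drop 4: T rot1 at col 5 lands with bottom-row=2; cleared 0 line(s) (total 0); column heights now [0 0 5 5 2 5 4], max=5
Drop 5: J rot2 at col 2 lands with bottom-row=4; cleared 0 line(s) (total 0); column heights now [0 0 6 6 6 5 4], max=6
Test piece I rot3 at col 3 (width 1): heights before test = [0 0 6 6 6 5 4]; fits = False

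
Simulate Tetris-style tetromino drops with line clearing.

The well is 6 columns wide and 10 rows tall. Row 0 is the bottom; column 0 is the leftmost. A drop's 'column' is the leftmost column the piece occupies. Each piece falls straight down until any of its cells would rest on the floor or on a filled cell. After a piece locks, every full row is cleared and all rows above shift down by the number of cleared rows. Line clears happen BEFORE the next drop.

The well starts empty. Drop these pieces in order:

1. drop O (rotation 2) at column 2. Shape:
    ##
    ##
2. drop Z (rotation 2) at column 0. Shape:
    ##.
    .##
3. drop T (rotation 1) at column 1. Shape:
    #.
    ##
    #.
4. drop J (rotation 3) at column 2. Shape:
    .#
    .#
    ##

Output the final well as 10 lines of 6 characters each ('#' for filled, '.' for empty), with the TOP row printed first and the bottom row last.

Drop 1: O rot2 at col 2 lands with bottom-row=0; cleared 0 line(s) (total 0); column heights now [0 0 2 2 0 0], max=2
Drop 2: Z rot2 at col 0 lands with bottom-row=2; cleared 0 line(s) (total 0); column heights now [4 4 3 2 0 0], max=4
Drop 3: T rot1 at col 1 lands with bottom-row=4; cleared 0 line(s) (total 0); column heights now [4 7 6 2 0 0], max=7
Drop 4: J rot3 at col 2 lands with bottom-row=6; cleared 0 line(s) (total 0); column heights now [4 7 7 9 0 0], max=9

Answer: ......
...#..
...#..
.###..
.##...
.#....
##....
.##...
..##..
..##..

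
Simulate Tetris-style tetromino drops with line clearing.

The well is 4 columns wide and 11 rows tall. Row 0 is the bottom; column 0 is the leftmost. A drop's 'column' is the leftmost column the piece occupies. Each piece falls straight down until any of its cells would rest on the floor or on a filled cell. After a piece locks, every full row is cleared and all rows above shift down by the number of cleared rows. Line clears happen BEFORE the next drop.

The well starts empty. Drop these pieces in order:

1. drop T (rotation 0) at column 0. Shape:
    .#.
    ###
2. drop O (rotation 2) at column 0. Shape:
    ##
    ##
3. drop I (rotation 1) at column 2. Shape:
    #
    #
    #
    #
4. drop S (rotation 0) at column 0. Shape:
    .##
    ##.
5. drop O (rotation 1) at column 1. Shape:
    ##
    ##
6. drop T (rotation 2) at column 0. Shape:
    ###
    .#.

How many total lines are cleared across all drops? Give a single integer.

Answer: 0

Derivation:
Drop 1: T rot0 at col 0 lands with bottom-row=0; cleared 0 line(s) (total 0); column heights now [1 2 1 0], max=2
Drop 2: O rot2 at col 0 lands with bottom-row=2; cleared 0 line(s) (total 0); column heights now [4 4 1 0], max=4
Drop 3: I rot1 at col 2 lands with bottom-row=1; cleared 0 line(s) (total 0); column heights now [4 4 5 0], max=5
Drop 4: S rot0 at col 0 lands with bottom-row=4; cleared 0 line(s) (total 0); column heights now [5 6 6 0], max=6
Drop 5: O rot1 at col 1 lands with bottom-row=6; cleared 0 line(s) (total 0); column heights now [5 8 8 0], max=8
Drop 6: T rot2 at col 0 lands with bottom-row=8; cleared 0 line(s) (total 0); column heights now [10 10 10 0], max=10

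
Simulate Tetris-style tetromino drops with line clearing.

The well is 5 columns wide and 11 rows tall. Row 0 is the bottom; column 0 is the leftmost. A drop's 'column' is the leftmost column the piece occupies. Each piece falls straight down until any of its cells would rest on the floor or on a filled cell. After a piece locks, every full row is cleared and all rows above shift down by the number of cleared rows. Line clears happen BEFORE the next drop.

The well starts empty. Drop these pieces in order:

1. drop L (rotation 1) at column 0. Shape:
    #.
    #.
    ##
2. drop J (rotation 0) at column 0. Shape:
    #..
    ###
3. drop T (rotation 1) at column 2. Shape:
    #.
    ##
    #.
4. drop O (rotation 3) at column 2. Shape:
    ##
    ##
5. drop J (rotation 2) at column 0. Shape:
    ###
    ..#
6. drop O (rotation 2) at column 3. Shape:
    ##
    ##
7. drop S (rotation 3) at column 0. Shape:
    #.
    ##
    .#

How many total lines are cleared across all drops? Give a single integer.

Drop 1: L rot1 at col 0 lands with bottom-row=0; cleared 0 line(s) (total 0); column heights now [3 1 0 0 0], max=3
Drop 2: J rot0 at col 0 lands with bottom-row=3; cleared 0 line(s) (total 0); column heights now [5 4 4 0 0], max=5
Drop 3: T rot1 at col 2 lands with bottom-row=4; cleared 0 line(s) (total 0); column heights now [5 4 7 6 0], max=7
Drop 4: O rot3 at col 2 lands with bottom-row=7; cleared 0 line(s) (total 0); column heights now [5 4 9 9 0], max=9
Drop 5: J rot2 at col 0 lands with bottom-row=9; cleared 0 line(s) (total 0); column heights now [11 11 11 9 0], max=11
Drop 6: O rot2 at col 3 lands with bottom-row=9; cleared 1 line(s) (total 1); column heights now [5 4 10 10 10], max=10
Drop 7: S rot3 at col 0 lands with bottom-row=4; cleared 0 line(s) (total 1); column heights now [7 6 10 10 10], max=10

Answer: 1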